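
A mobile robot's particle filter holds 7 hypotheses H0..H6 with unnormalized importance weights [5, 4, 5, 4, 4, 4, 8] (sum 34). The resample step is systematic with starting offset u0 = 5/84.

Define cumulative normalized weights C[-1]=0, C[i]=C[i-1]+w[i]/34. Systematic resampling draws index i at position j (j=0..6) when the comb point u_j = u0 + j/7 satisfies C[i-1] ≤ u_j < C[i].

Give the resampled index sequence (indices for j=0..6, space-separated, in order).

C = [5/34, 9/34, 7/17, 9/17, 11/17, 13/17, 1]
j=0: u_0=5/84 ∈ [0, 5/34) → index 0
j=1: u_1=17/84 ∈ [5/34, 9/34) → index 1
j=2: u_2=29/84 ∈ [9/34, 7/17) → index 2
j=3: u_3=41/84 ∈ [7/17, 9/17) → index 3
j=4: u_4=53/84 ∈ [9/17, 11/17) → index 4
j=5: u_5=65/84 ∈ [13/17, 1) → index 6
j=6: u_6=11/12 ∈ [13/17, 1) → index 6

0 1 2 3 4 6 6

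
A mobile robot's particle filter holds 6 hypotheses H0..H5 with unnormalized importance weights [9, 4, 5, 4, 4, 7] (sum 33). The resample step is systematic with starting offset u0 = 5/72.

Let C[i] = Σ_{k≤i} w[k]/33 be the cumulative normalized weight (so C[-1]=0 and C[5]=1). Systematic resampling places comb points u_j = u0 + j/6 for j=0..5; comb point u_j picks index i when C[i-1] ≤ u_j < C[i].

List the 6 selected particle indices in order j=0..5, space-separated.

0 0 2 3 4 5

C = [3/11, 13/33, 6/11, 2/3, 26/33, 1]
j=0: u_0=5/72 ∈ [0, 3/11) → index 0
j=1: u_1=17/72 ∈ [0, 3/11) → index 0
j=2: u_2=29/72 ∈ [13/33, 6/11) → index 2
j=3: u_3=41/72 ∈ [6/11, 2/3) → index 3
j=4: u_4=53/72 ∈ [2/3, 26/33) → index 4
j=5: u_5=65/72 ∈ [26/33, 1) → index 5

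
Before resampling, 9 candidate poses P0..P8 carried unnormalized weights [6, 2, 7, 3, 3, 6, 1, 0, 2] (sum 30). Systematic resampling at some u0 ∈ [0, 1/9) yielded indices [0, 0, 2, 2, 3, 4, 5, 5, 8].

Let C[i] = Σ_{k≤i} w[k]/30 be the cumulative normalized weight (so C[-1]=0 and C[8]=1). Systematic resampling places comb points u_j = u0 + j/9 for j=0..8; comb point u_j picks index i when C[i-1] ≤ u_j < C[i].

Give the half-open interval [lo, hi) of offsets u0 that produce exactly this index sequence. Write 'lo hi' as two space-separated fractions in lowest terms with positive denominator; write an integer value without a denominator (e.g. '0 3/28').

1/18 4/45

C = [1/5, 4/15, 1/2, 3/5, 7/10, 9/10, 14/15, 14/15, 1]
j=0 picked index 0: u0 ∈ [0, 1/5)
j=1 picked index 0: u0 ∈ [-1/9, 4/45)
j=2 picked index 2: u0 ∈ [2/45, 5/18)
j=3 picked index 2: u0 ∈ [-1/15, 1/6)
j=4 picked index 3: u0 ∈ [1/18, 7/45)
j=5 picked index 4: u0 ∈ [2/45, 13/90)
j=6 picked index 5: u0 ∈ [1/30, 7/30)
j=7 picked index 5: u0 ∈ [-7/90, 11/90)
j=8 picked index 8: u0 ∈ [2/45, 1/9)
intersection: [1/18, 4/45)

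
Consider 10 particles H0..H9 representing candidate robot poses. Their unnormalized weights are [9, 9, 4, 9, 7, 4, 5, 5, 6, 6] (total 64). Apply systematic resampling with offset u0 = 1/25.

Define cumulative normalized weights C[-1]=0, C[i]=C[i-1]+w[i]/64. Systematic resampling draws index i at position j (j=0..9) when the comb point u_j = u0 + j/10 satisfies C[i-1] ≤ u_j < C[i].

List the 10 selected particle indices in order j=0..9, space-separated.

C = [9/64, 9/32, 11/32, 31/64, 19/32, 21/32, 47/64, 13/16, 29/32, 1]
j=0: u_0=1/25 ∈ [0, 9/64) → index 0
j=1: u_1=7/50 ∈ [0, 9/64) → index 0
j=2: u_2=6/25 ∈ [9/64, 9/32) → index 1
j=3: u_3=17/50 ∈ [9/32, 11/32) → index 2
j=4: u_4=11/25 ∈ [11/32, 31/64) → index 3
j=5: u_5=27/50 ∈ [31/64, 19/32) → index 4
j=6: u_6=16/25 ∈ [19/32, 21/32) → index 5
j=7: u_7=37/50 ∈ [47/64, 13/16) → index 7
j=8: u_8=21/25 ∈ [13/16, 29/32) → index 8
j=9: u_9=47/50 ∈ [29/32, 1) → index 9

0 0 1 2 3 4 5 7 8 9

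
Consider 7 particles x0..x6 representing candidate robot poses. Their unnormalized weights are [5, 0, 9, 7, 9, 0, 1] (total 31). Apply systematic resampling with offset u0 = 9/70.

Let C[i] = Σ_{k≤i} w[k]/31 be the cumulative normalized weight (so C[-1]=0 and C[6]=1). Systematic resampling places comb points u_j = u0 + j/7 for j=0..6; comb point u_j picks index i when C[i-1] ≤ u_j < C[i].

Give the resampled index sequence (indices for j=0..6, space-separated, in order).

C = [5/31, 5/31, 14/31, 21/31, 30/31, 30/31, 1]
j=0: u_0=9/70 ∈ [0, 5/31) → index 0
j=1: u_1=19/70 ∈ [5/31, 14/31) → index 2
j=2: u_2=29/70 ∈ [5/31, 14/31) → index 2
j=3: u_3=39/70 ∈ [14/31, 21/31) → index 3
j=4: u_4=7/10 ∈ [21/31, 30/31) → index 4
j=5: u_5=59/70 ∈ [21/31, 30/31) → index 4
j=6: u_6=69/70 ∈ [30/31, 1) → index 6

0 2 2 3 4 4 6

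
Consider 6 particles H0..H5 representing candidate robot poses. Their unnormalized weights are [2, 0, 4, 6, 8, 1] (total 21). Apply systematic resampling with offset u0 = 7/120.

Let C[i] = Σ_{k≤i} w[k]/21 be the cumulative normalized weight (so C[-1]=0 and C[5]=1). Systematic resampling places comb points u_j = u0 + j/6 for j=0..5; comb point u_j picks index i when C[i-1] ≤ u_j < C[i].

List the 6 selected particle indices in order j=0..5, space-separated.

0 2 3 3 4 4

C = [2/21, 2/21, 2/7, 4/7, 20/21, 1]
j=0: u_0=7/120 ∈ [0, 2/21) → index 0
j=1: u_1=9/40 ∈ [2/21, 2/7) → index 2
j=2: u_2=47/120 ∈ [2/7, 4/7) → index 3
j=3: u_3=67/120 ∈ [2/7, 4/7) → index 3
j=4: u_4=29/40 ∈ [4/7, 20/21) → index 4
j=5: u_5=107/120 ∈ [4/7, 20/21) → index 4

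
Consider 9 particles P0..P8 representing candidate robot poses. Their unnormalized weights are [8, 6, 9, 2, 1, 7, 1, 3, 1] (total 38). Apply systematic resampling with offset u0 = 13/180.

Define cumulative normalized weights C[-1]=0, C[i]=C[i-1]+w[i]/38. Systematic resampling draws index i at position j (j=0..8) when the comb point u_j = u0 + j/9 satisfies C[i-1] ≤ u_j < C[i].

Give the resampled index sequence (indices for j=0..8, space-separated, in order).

C = [4/19, 7/19, 23/38, 25/38, 13/19, 33/38, 17/19, 37/38, 1]
j=0: u_0=13/180 ∈ [0, 4/19) → index 0
j=1: u_1=11/60 ∈ [0, 4/19) → index 0
j=2: u_2=53/180 ∈ [4/19, 7/19) → index 1
j=3: u_3=73/180 ∈ [7/19, 23/38) → index 2
j=4: u_4=31/60 ∈ [7/19, 23/38) → index 2
j=5: u_5=113/180 ∈ [23/38, 25/38) → index 3
j=6: u_6=133/180 ∈ [13/19, 33/38) → index 5
j=7: u_7=17/20 ∈ [13/19, 33/38) → index 5
j=8: u_8=173/180 ∈ [17/19, 37/38) → index 7

0 0 1 2 2 3 5 5 7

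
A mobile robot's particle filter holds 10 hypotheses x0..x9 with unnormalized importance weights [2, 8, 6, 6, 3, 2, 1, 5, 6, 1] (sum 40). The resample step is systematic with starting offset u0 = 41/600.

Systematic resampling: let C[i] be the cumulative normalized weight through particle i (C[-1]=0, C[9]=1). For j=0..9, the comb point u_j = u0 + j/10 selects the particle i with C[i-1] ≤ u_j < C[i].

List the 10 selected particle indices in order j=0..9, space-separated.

C = [1/20, 1/4, 2/5, 11/20, 5/8, 27/40, 7/10, 33/40, 39/40, 1]
j=0: u_0=41/600 ∈ [1/20, 1/4) → index 1
j=1: u_1=101/600 ∈ [1/20, 1/4) → index 1
j=2: u_2=161/600 ∈ [1/4, 2/5) → index 2
j=3: u_3=221/600 ∈ [1/4, 2/5) → index 2
j=4: u_4=281/600 ∈ [2/5, 11/20) → index 3
j=5: u_5=341/600 ∈ [11/20, 5/8) → index 4
j=6: u_6=401/600 ∈ [5/8, 27/40) → index 5
j=7: u_7=461/600 ∈ [7/10, 33/40) → index 7
j=8: u_8=521/600 ∈ [33/40, 39/40) → index 8
j=9: u_9=581/600 ∈ [33/40, 39/40) → index 8

1 1 2 2 3 4 5 7 8 8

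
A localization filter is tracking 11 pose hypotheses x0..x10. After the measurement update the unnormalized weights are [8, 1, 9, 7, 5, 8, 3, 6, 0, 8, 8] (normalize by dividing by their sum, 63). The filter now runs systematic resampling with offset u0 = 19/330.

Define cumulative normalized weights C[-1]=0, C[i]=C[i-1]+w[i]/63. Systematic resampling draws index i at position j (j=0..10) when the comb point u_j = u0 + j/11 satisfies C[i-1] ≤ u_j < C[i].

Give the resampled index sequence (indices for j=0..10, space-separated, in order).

C = [8/63, 1/7, 2/7, 25/63, 10/21, 38/63, 41/63, 47/63, 47/63, 55/63, 1]
j=0: u_0=19/330 ∈ [0, 8/63) → index 0
j=1: u_1=49/330 ∈ [1/7, 2/7) → index 2
j=2: u_2=79/330 ∈ [1/7, 2/7) → index 2
j=3: u_3=109/330 ∈ [2/7, 25/63) → index 3
j=4: u_4=139/330 ∈ [25/63, 10/21) → index 4
j=5: u_5=169/330 ∈ [10/21, 38/63) → index 5
j=6: u_6=199/330 ∈ [10/21, 38/63) → index 5
j=7: u_7=229/330 ∈ [41/63, 47/63) → index 7
j=8: u_8=259/330 ∈ [47/63, 55/63) → index 9
j=9: u_9=289/330 ∈ [55/63, 1) → index 10
j=10: u_10=29/30 ∈ [55/63, 1) → index 10

0 2 2 3 4 5 5 7 9 10 10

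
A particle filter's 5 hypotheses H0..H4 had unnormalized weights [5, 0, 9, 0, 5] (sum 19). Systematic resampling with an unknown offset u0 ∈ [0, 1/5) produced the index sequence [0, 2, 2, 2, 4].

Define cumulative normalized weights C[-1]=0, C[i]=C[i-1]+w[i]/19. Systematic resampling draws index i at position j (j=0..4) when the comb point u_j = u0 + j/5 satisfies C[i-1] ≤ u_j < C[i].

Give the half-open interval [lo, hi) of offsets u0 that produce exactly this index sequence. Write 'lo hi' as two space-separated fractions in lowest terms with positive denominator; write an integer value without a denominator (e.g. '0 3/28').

C = [5/19, 5/19, 14/19, 14/19, 1]
j=0 picked index 0: u0 ∈ [0, 5/19)
j=1 picked index 2: u0 ∈ [6/95, 51/95)
j=2 picked index 2: u0 ∈ [-13/95, 32/95)
j=3 picked index 2: u0 ∈ [-32/95, 13/95)
j=4 picked index 4: u0 ∈ [-6/95, 1/5)
intersection: [6/95, 13/95)

6/95 13/95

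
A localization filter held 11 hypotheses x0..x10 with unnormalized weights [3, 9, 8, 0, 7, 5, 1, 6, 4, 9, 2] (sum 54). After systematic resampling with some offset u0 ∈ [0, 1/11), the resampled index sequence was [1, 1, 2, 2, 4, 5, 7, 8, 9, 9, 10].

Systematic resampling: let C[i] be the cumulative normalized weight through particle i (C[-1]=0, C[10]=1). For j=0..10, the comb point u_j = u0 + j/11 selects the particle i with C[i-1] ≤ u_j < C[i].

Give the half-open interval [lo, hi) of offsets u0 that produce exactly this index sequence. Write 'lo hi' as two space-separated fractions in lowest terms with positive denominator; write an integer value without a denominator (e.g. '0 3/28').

17/198 1/11

C = [1/18, 2/9, 10/27, 10/27, 1/2, 16/27, 11/18, 13/18, 43/54, 26/27, 1]
j=0 picked index 1: u0 ∈ [1/18, 2/9)
j=1 picked index 1: u0 ∈ [-7/198, 13/99)
j=2 picked index 2: u0 ∈ [4/99, 56/297)
j=3 picked index 2: u0 ∈ [-5/99, 29/297)
j=4 picked index 4: u0 ∈ [2/297, 3/22)
j=5 picked index 5: u0 ∈ [1/22, 41/297)
j=6 picked index 7: u0 ∈ [13/198, 35/198)
j=7 picked index 8: u0 ∈ [17/198, 95/594)
j=8 picked index 9: u0 ∈ [41/594, 70/297)
j=9 picked index 9: u0 ∈ [-13/594, 43/297)
j=10 picked index 10: u0 ∈ [16/297, 1/11)
intersection: [17/198, 1/11)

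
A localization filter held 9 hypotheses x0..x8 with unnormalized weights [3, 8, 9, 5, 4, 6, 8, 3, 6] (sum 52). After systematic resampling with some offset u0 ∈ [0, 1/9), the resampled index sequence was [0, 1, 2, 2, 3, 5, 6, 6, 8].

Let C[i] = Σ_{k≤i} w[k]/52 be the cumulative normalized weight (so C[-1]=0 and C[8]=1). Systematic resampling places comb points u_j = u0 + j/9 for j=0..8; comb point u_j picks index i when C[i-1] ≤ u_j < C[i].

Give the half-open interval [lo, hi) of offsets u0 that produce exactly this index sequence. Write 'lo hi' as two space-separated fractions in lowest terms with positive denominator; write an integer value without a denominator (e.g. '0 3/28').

C = [3/52, 11/52, 5/13, 25/52, 29/52, 35/52, 43/52, 23/26, 1]
j=0 picked index 0: u0 ∈ [0, 3/52)
j=1 picked index 1: u0 ∈ [-25/468, 47/468)
j=2 picked index 2: u0 ∈ [-5/468, 19/117)
j=3 picked index 2: u0 ∈ [-19/156, 2/39)
j=4 picked index 3: u0 ∈ [-7/117, 17/468)
j=5 picked index 5: u0 ∈ [1/468, 55/468)
j=6 picked index 6: u0 ∈ [1/156, 25/156)
j=7 picked index 6: u0 ∈ [-49/468, 23/468)
j=8 picked index 8: u0 ∈ [-1/234, 1/9)
intersection: [1/156, 17/468)

1/156 17/468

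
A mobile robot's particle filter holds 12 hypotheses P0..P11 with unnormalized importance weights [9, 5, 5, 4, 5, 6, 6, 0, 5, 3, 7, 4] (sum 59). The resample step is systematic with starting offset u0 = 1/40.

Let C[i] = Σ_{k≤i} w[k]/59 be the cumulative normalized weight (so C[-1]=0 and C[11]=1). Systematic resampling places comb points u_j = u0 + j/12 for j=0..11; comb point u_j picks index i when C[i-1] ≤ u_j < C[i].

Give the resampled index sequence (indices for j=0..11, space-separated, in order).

0 0 1 2 3 4 5 6 8 9 10 11

C = [9/59, 14/59, 19/59, 23/59, 28/59, 34/59, 40/59, 40/59, 45/59, 48/59, 55/59, 1]
j=0: u_0=1/40 ∈ [0, 9/59) → index 0
j=1: u_1=13/120 ∈ [0, 9/59) → index 0
j=2: u_2=23/120 ∈ [9/59, 14/59) → index 1
j=3: u_3=11/40 ∈ [14/59, 19/59) → index 2
j=4: u_4=43/120 ∈ [19/59, 23/59) → index 3
j=5: u_5=53/120 ∈ [23/59, 28/59) → index 4
j=6: u_6=21/40 ∈ [28/59, 34/59) → index 5
j=7: u_7=73/120 ∈ [34/59, 40/59) → index 6
j=8: u_8=83/120 ∈ [40/59, 45/59) → index 8
j=9: u_9=31/40 ∈ [45/59, 48/59) → index 9
j=10: u_10=103/120 ∈ [48/59, 55/59) → index 10
j=11: u_11=113/120 ∈ [55/59, 1) → index 11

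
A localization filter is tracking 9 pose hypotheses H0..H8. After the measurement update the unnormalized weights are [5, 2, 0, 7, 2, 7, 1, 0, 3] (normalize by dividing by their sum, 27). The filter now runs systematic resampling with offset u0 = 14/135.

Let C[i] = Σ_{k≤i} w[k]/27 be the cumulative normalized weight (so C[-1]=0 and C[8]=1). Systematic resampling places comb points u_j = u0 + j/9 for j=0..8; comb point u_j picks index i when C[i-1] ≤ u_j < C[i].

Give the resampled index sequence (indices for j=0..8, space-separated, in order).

0 1 3 3 4 5 5 6 8

C = [5/27, 7/27, 7/27, 14/27, 16/27, 23/27, 8/9, 8/9, 1]
j=0: u_0=14/135 ∈ [0, 5/27) → index 0
j=1: u_1=29/135 ∈ [5/27, 7/27) → index 1
j=2: u_2=44/135 ∈ [7/27, 14/27) → index 3
j=3: u_3=59/135 ∈ [7/27, 14/27) → index 3
j=4: u_4=74/135 ∈ [14/27, 16/27) → index 4
j=5: u_5=89/135 ∈ [16/27, 23/27) → index 5
j=6: u_6=104/135 ∈ [16/27, 23/27) → index 5
j=7: u_7=119/135 ∈ [23/27, 8/9) → index 6
j=8: u_8=134/135 ∈ [8/9, 1) → index 8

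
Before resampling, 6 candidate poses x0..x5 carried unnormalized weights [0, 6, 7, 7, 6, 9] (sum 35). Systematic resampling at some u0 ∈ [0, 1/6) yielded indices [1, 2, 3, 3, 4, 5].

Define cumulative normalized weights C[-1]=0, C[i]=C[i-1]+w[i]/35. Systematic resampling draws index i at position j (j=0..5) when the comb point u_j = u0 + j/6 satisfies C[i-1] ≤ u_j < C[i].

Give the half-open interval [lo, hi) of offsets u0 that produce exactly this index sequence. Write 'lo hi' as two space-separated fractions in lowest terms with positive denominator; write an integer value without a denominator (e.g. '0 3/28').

C = [0, 6/35, 13/35, 4/7, 26/35, 1]
j=0 picked index 1: u0 ∈ [0, 6/35)
j=1 picked index 2: u0 ∈ [1/210, 43/210)
j=2 picked index 3: u0 ∈ [4/105, 5/21)
j=3 picked index 3: u0 ∈ [-9/70, 1/14)
j=4 picked index 4: u0 ∈ [-2/21, 8/105)
j=5 picked index 5: u0 ∈ [-19/210, 1/6)
intersection: [4/105, 1/14)

4/105 1/14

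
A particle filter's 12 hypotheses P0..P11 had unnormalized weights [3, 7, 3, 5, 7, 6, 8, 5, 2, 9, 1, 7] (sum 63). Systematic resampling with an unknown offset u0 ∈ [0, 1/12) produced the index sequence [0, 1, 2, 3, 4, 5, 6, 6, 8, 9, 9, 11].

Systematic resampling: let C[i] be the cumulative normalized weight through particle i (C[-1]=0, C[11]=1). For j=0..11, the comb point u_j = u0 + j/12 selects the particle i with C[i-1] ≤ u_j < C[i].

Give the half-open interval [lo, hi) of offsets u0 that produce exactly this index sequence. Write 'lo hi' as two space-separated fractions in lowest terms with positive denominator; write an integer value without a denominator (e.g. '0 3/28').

C = [1/21, 10/63, 13/63, 2/7, 25/63, 31/63, 13/21, 44/63, 46/63, 55/63, 8/9, 1]
j=0 picked index 0: u0 ∈ [0, 1/21)
j=1 picked index 1: u0 ∈ [-1/28, 19/252)
j=2 picked index 2: u0 ∈ [-1/126, 5/126)
j=3 picked index 3: u0 ∈ [-11/252, 1/28)
j=4 picked index 4: u0 ∈ [-1/21, 4/63)
j=5 picked index 5: u0 ∈ [-5/252, 19/252)
j=6 picked index 6: u0 ∈ [-1/126, 5/42)
j=7 picked index 6: u0 ∈ [-23/252, 1/28)
j=8 picked index 8: u0 ∈ [2/63, 4/63)
j=9 picked index 9: u0 ∈ [-5/252, 31/252)
j=10 picked index 9: u0 ∈ [-13/126, 5/126)
j=11 picked index 11: u0 ∈ [-1/36, 1/12)
intersection: [2/63, 1/28)

2/63 1/28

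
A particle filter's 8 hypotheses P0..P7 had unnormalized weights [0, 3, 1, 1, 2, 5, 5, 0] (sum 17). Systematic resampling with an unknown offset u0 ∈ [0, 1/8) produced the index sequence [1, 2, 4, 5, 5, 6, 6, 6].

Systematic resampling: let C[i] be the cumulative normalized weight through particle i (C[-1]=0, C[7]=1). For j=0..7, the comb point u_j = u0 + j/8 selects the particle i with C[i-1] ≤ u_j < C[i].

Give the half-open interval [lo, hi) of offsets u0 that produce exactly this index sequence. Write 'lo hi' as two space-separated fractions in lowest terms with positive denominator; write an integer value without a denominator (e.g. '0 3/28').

11/136 15/136

C = [0, 3/17, 4/17, 5/17, 7/17, 12/17, 1, 1]
j=0 picked index 1: u0 ∈ [0, 3/17)
j=1 picked index 2: u0 ∈ [7/136, 15/136)
j=2 picked index 4: u0 ∈ [3/68, 11/68)
j=3 picked index 5: u0 ∈ [5/136, 45/136)
j=4 picked index 5: u0 ∈ [-3/34, 7/34)
j=5 picked index 6: u0 ∈ [11/136, 3/8)
j=6 picked index 6: u0 ∈ [-3/68, 1/4)
j=7 picked index 6: u0 ∈ [-23/136, 1/8)
intersection: [11/136, 15/136)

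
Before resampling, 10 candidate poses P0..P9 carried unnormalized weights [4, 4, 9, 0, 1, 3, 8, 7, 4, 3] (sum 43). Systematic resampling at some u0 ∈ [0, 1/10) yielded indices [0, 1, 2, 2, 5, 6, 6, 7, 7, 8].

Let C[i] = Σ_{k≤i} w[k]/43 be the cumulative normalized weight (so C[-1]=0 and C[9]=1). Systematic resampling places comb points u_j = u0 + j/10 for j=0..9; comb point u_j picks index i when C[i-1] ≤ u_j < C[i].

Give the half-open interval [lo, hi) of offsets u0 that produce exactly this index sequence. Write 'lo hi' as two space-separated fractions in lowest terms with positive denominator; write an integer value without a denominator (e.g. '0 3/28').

4/215 13/430

C = [4/43, 8/43, 17/43, 17/43, 18/43, 21/43, 29/43, 36/43, 40/43, 1]
j=0 picked index 0: u0 ∈ [0, 4/43)
j=1 picked index 1: u0 ∈ [-3/430, 37/430)
j=2 picked index 2: u0 ∈ [-3/215, 42/215)
j=3 picked index 2: u0 ∈ [-49/430, 41/430)
j=4 picked index 5: u0 ∈ [4/215, 19/215)
j=5 picked index 6: u0 ∈ [-1/86, 15/86)
j=6 picked index 6: u0 ∈ [-24/215, 16/215)
j=7 picked index 7: u0 ∈ [-11/430, 59/430)
j=8 picked index 7: u0 ∈ [-27/215, 8/215)
j=9 picked index 8: u0 ∈ [-27/430, 13/430)
intersection: [4/215, 13/430)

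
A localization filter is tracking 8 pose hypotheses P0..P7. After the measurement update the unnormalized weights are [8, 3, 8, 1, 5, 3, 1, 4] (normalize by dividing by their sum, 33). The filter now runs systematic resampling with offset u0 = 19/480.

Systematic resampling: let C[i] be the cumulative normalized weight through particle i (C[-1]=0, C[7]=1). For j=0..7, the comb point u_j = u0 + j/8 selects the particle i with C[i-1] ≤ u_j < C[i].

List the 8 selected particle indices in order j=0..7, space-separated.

C = [8/33, 1/3, 19/33, 20/33, 25/33, 28/33, 29/33, 1]
j=0: u_0=19/480 ∈ [0, 8/33) → index 0
j=1: u_1=79/480 ∈ [0, 8/33) → index 0
j=2: u_2=139/480 ∈ [8/33, 1/3) → index 1
j=3: u_3=199/480 ∈ [1/3, 19/33) → index 2
j=4: u_4=259/480 ∈ [1/3, 19/33) → index 2
j=5: u_5=319/480 ∈ [20/33, 25/33) → index 4
j=6: u_6=379/480 ∈ [25/33, 28/33) → index 5
j=7: u_7=439/480 ∈ [29/33, 1) → index 7

0 0 1 2 2 4 5 7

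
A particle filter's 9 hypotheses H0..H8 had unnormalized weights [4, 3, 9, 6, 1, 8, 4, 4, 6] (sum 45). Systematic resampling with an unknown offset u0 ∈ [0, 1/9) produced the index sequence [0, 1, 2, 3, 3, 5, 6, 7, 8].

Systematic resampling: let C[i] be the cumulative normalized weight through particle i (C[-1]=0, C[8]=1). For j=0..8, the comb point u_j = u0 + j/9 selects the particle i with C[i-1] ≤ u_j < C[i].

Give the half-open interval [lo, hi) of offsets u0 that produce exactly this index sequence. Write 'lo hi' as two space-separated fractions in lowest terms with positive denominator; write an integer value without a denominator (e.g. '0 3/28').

1/45 2/45

C = [4/45, 7/45, 16/45, 22/45, 23/45, 31/45, 7/9, 13/15, 1]
j=0 picked index 0: u0 ∈ [0, 4/45)
j=1 picked index 1: u0 ∈ [-1/45, 2/45)
j=2 picked index 2: u0 ∈ [-1/15, 2/15)
j=3 picked index 3: u0 ∈ [1/45, 7/45)
j=4 picked index 3: u0 ∈ [-4/45, 2/45)
j=5 picked index 5: u0 ∈ [-2/45, 2/15)
j=6 picked index 6: u0 ∈ [1/45, 1/9)
j=7 picked index 7: u0 ∈ [0, 4/45)
j=8 picked index 8: u0 ∈ [-1/45, 1/9)
intersection: [1/45, 2/45)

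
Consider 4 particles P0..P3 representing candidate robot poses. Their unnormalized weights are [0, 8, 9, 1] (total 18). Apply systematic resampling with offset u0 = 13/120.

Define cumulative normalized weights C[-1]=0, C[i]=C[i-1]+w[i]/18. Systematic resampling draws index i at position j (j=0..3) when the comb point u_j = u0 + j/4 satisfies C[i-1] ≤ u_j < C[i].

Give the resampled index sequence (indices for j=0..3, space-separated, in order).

1 1 2 2

C = [0, 4/9, 17/18, 1]
j=0: u_0=13/120 ∈ [0, 4/9) → index 1
j=1: u_1=43/120 ∈ [0, 4/9) → index 1
j=2: u_2=73/120 ∈ [4/9, 17/18) → index 2
j=3: u_3=103/120 ∈ [4/9, 17/18) → index 2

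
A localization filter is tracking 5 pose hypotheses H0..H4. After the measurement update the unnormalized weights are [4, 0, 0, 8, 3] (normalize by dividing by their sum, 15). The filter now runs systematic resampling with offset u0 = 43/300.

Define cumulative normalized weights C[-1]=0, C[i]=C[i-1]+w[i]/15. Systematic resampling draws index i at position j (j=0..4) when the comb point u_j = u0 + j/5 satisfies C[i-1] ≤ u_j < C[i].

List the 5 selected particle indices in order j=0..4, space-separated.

C = [4/15, 4/15, 4/15, 4/5, 1]
j=0: u_0=43/300 ∈ [0, 4/15) → index 0
j=1: u_1=103/300 ∈ [4/15, 4/5) → index 3
j=2: u_2=163/300 ∈ [4/15, 4/5) → index 3
j=3: u_3=223/300 ∈ [4/15, 4/5) → index 3
j=4: u_4=283/300 ∈ [4/5, 1) → index 4

0 3 3 3 4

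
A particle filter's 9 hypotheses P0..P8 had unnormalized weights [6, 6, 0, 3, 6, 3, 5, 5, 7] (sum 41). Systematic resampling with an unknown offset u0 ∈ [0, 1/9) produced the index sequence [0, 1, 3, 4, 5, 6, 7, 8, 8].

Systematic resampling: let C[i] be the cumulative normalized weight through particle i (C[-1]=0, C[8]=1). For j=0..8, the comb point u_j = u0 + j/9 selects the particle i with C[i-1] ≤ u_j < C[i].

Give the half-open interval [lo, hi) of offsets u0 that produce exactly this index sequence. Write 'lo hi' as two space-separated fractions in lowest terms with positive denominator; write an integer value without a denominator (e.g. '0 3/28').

C = [6/41, 12/41, 12/41, 15/41, 21/41, 24/41, 29/41, 34/41, 1]
j=0 picked index 0: u0 ∈ [0, 6/41)
j=1 picked index 1: u0 ∈ [13/369, 67/369)
j=2 picked index 3: u0 ∈ [26/369, 53/369)
j=3 picked index 4: u0 ∈ [4/123, 22/123)
j=4 picked index 5: u0 ∈ [25/369, 52/369)
j=5 picked index 6: u0 ∈ [11/369, 56/369)
j=6 picked index 7: u0 ∈ [5/123, 20/123)
j=7 picked index 8: u0 ∈ [19/369, 2/9)
j=8 picked index 8: u0 ∈ [-22/369, 1/9)
intersection: [26/369, 1/9)

26/369 1/9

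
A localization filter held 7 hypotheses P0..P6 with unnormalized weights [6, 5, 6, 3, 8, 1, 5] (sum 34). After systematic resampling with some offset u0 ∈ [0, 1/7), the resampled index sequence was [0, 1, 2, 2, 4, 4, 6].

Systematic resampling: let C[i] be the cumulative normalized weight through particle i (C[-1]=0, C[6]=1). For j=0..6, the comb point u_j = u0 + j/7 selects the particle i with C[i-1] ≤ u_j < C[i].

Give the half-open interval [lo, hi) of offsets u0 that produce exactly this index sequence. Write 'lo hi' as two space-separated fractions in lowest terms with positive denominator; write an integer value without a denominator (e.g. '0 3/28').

9/238 1/14

C = [3/17, 11/34, 1/2, 10/17, 14/17, 29/34, 1]
j=0 picked index 0: u0 ∈ [0, 3/17)
j=1 picked index 1: u0 ∈ [4/119, 43/238)
j=2 picked index 2: u0 ∈ [9/238, 3/14)
j=3 picked index 2: u0 ∈ [-25/238, 1/14)
j=4 picked index 4: u0 ∈ [2/119, 30/119)
j=5 picked index 4: u0 ∈ [-15/119, 13/119)
j=6 picked index 6: u0 ∈ [-1/238, 1/7)
intersection: [9/238, 1/14)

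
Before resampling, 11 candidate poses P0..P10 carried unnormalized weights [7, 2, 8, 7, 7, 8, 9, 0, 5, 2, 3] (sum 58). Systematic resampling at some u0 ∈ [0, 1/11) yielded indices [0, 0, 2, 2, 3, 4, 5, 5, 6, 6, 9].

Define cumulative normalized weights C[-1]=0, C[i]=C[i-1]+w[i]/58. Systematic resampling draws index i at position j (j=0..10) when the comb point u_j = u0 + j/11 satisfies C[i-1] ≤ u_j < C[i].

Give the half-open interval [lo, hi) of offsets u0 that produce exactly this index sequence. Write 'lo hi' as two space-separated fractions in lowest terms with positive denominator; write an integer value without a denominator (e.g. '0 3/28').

3/638 3/319

C = [7/58, 9/58, 17/58, 12/29, 31/58, 39/58, 24/29, 24/29, 53/58, 55/58, 1]
j=0 picked index 0: u0 ∈ [0, 7/58)
j=1 picked index 0: u0 ∈ [-1/11, 19/638)
j=2 picked index 2: u0 ∈ [-17/638, 71/638)
j=3 picked index 2: u0 ∈ [-75/638, 13/638)
j=4 picked index 3: u0 ∈ [-45/638, 16/319)
j=5 picked index 4: u0 ∈ [-13/319, 51/638)
j=6 picked index 5: u0 ∈ [-7/638, 81/638)
j=7 picked index 5: u0 ∈ [-65/638, 23/638)
j=8 picked index 6: u0 ∈ [-35/638, 32/319)
j=9 picked index 6: u0 ∈ [-93/638, 3/319)
j=10 picked index 9: u0 ∈ [3/638, 25/638)
intersection: [3/638, 3/319)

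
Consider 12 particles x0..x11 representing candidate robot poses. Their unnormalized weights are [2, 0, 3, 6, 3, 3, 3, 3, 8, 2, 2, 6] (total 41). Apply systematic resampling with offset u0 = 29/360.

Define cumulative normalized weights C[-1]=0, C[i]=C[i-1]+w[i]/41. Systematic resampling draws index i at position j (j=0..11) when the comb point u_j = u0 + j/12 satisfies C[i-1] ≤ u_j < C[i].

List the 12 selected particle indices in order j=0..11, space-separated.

C = [2/41, 2/41, 5/41, 11/41, 14/41, 17/41, 20/41, 23/41, 31/41, 33/41, 35/41, 1]
j=0: u_0=29/360 ∈ [2/41, 5/41) → index 2
j=1: u_1=59/360 ∈ [5/41, 11/41) → index 3
j=2: u_2=89/360 ∈ [5/41, 11/41) → index 3
j=3: u_3=119/360 ∈ [11/41, 14/41) → index 4
j=4: u_4=149/360 ∈ [14/41, 17/41) → index 5
j=5: u_5=179/360 ∈ [20/41, 23/41) → index 7
j=6: u_6=209/360 ∈ [23/41, 31/41) → index 8
j=7: u_7=239/360 ∈ [23/41, 31/41) → index 8
j=8: u_8=269/360 ∈ [23/41, 31/41) → index 8
j=9: u_9=299/360 ∈ [33/41, 35/41) → index 10
j=10: u_10=329/360 ∈ [35/41, 1) → index 11
j=11: u_11=359/360 ∈ [35/41, 1) → index 11

2 3 3 4 5 7 8 8 8 10 11 11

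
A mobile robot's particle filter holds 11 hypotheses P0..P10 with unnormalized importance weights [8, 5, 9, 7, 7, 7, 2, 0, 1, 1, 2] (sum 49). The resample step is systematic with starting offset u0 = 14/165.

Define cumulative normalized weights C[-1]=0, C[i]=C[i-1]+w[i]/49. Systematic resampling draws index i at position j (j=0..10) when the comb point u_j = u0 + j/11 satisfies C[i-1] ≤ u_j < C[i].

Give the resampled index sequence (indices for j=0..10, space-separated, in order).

0 1 2 2 2 3 4 4 5 6 10

C = [8/49, 13/49, 22/49, 29/49, 36/49, 43/49, 45/49, 45/49, 46/49, 47/49, 1]
j=0: u_0=14/165 ∈ [0, 8/49) → index 0
j=1: u_1=29/165 ∈ [8/49, 13/49) → index 1
j=2: u_2=4/15 ∈ [13/49, 22/49) → index 2
j=3: u_3=59/165 ∈ [13/49, 22/49) → index 2
j=4: u_4=74/165 ∈ [13/49, 22/49) → index 2
j=5: u_5=89/165 ∈ [22/49, 29/49) → index 3
j=6: u_6=104/165 ∈ [29/49, 36/49) → index 4
j=7: u_7=119/165 ∈ [29/49, 36/49) → index 4
j=8: u_8=134/165 ∈ [36/49, 43/49) → index 5
j=9: u_9=149/165 ∈ [43/49, 45/49) → index 6
j=10: u_10=164/165 ∈ [47/49, 1) → index 10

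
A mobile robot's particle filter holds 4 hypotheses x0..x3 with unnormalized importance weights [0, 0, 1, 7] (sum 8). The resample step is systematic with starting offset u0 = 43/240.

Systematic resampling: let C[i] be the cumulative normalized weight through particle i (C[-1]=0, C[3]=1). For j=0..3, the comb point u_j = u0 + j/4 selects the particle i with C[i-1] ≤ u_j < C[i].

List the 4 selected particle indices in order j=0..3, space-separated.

3 3 3 3

C = [0, 0, 1/8, 1]
j=0: u_0=43/240 ∈ [1/8, 1) → index 3
j=1: u_1=103/240 ∈ [1/8, 1) → index 3
j=2: u_2=163/240 ∈ [1/8, 1) → index 3
j=3: u_3=223/240 ∈ [1/8, 1) → index 3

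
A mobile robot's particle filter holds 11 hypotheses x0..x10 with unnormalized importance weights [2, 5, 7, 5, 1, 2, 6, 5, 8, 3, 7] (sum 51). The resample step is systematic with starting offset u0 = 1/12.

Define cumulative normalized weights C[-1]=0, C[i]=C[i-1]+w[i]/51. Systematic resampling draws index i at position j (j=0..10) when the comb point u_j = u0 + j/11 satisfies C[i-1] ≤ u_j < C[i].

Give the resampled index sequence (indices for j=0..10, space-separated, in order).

1 2 2 3 6 6 7 8 9 10 10

C = [2/51, 7/51, 14/51, 19/51, 20/51, 22/51, 28/51, 11/17, 41/51, 44/51, 1]
j=0: u_0=1/12 ∈ [2/51, 7/51) → index 1
j=1: u_1=23/132 ∈ [7/51, 14/51) → index 2
j=2: u_2=35/132 ∈ [7/51, 14/51) → index 2
j=3: u_3=47/132 ∈ [14/51, 19/51) → index 3
j=4: u_4=59/132 ∈ [22/51, 28/51) → index 6
j=5: u_5=71/132 ∈ [22/51, 28/51) → index 6
j=6: u_6=83/132 ∈ [28/51, 11/17) → index 7
j=7: u_7=95/132 ∈ [11/17, 41/51) → index 8
j=8: u_8=107/132 ∈ [41/51, 44/51) → index 9
j=9: u_9=119/132 ∈ [44/51, 1) → index 10
j=10: u_10=131/132 ∈ [44/51, 1) → index 10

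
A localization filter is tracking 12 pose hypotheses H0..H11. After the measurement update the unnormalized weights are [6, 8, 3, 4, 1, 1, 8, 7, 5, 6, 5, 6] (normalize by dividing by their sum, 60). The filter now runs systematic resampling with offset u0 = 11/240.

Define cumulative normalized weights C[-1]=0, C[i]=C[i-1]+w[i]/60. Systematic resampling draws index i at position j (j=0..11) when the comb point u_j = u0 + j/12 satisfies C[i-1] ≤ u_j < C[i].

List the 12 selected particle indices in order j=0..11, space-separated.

C = [1/10, 7/30, 17/60, 7/20, 11/30, 23/60, 31/60, 19/30, 43/60, 49/60, 9/10, 1]
j=0: u_0=11/240 ∈ [0, 1/10) → index 0
j=1: u_1=31/240 ∈ [1/10, 7/30) → index 1
j=2: u_2=17/80 ∈ [1/10, 7/30) → index 1
j=3: u_3=71/240 ∈ [17/60, 7/20) → index 3
j=4: u_4=91/240 ∈ [11/30, 23/60) → index 5
j=5: u_5=37/80 ∈ [23/60, 31/60) → index 6
j=6: u_6=131/240 ∈ [31/60, 19/30) → index 7
j=7: u_7=151/240 ∈ [31/60, 19/30) → index 7
j=8: u_8=57/80 ∈ [19/30, 43/60) → index 8
j=9: u_9=191/240 ∈ [43/60, 49/60) → index 9
j=10: u_10=211/240 ∈ [49/60, 9/10) → index 10
j=11: u_11=77/80 ∈ [9/10, 1) → index 11

0 1 1 3 5 6 7 7 8 9 10 11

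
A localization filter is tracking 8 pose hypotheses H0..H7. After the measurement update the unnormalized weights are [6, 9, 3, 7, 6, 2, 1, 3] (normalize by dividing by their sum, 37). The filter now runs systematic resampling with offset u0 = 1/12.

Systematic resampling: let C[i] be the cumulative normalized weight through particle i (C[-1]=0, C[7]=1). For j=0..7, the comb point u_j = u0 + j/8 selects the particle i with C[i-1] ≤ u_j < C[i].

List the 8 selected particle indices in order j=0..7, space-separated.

0 1 1 2 3 4 4 7

C = [6/37, 15/37, 18/37, 25/37, 31/37, 33/37, 34/37, 1]
j=0: u_0=1/12 ∈ [0, 6/37) → index 0
j=1: u_1=5/24 ∈ [6/37, 15/37) → index 1
j=2: u_2=1/3 ∈ [6/37, 15/37) → index 1
j=3: u_3=11/24 ∈ [15/37, 18/37) → index 2
j=4: u_4=7/12 ∈ [18/37, 25/37) → index 3
j=5: u_5=17/24 ∈ [25/37, 31/37) → index 4
j=6: u_6=5/6 ∈ [25/37, 31/37) → index 4
j=7: u_7=23/24 ∈ [34/37, 1) → index 7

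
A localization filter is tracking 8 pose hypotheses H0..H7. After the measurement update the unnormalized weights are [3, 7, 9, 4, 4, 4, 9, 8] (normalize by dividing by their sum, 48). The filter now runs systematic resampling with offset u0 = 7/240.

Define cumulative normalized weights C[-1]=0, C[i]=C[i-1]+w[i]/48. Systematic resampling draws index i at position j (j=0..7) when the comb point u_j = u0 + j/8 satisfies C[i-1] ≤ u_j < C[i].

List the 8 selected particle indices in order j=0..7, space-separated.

0 1 2 3 4 6 6 7

C = [1/16, 5/24, 19/48, 23/48, 9/16, 31/48, 5/6, 1]
j=0: u_0=7/240 ∈ [0, 1/16) → index 0
j=1: u_1=37/240 ∈ [1/16, 5/24) → index 1
j=2: u_2=67/240 ∈ [5/24, 19/48) → index 2
j=3: u_3=97/240 ∈ [19/48, 23/48) → index 3
j=4: u_4=127/240 ∈ [23/48, 9/16) → index 4
j=5: u_5=157/240 ∈ [31/48, 5/6) → index 6
j=6: u_6=187/240 ∈ [31/48, 5/6) → index 6
j=7: u_7=217/240 ∈ [5/6, 1) → index 7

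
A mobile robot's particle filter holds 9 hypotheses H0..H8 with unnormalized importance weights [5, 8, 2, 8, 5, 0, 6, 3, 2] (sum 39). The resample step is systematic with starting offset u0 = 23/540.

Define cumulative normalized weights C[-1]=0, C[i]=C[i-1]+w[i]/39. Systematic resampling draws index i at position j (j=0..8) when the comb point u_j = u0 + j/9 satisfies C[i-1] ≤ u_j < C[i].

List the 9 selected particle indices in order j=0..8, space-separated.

0 1 1 2 3 4 4 6 7

C = [5/39, 1/3, 5/13, 23/39, 28/39, 28/39, 34/39, 37/39, 1]
j=0: u_0=23/540 ∈ [0, 5/39) → index 0
j=1: u_1=83/540 ∈ [5/39, 1/3) → index 1
j=2: u_2=143/540 ∈ [5/39, 1/3) → index 1
j=3: u_3=203/540 ∈ [1/3, 5/13) → index 2
j=4: u_4=263/540 ∈ [5/13, 23/39) → index 3
j=5: u_5=323/540 ∈ [23/39, 28/39) → index 4
j=6: u_6=383/540 ∈ [23/39, 28/39) → index 4
j=7: u_7=443/540 ∈ [28/39, 34/39) → index 6
j=8: u_8=503/540 ∈ [34/39, 37/39) → index 7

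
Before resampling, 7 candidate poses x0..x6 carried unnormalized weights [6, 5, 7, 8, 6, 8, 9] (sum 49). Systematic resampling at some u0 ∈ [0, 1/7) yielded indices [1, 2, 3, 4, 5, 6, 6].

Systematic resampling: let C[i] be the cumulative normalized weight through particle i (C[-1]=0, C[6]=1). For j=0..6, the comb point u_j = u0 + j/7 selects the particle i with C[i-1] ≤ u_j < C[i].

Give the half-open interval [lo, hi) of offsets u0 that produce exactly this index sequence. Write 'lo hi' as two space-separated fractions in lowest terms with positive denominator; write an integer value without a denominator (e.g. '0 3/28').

C = [6/49, 11/49, 18/49, 26/49, 32/49, 40/49, 1]
j=0 picked index 1: u0 ∈ [6/49, 11/49)
j=1 picked index 2: u0 ∈ [4/49, 11/49)
j=2 picked index 3: u0 ∈ [4/49, 12/49)
j=3 picked index 4: u0 ∈ [5/49, 11/49)
j=4 picked index 5: u0 ∈ [4/49, 12/49)
j=5 picked index 6: u0 ∈ [5/49, 2/7)
j=6 picked index 6: u0 ∈ [-2/49, 1/7)
intersection: [6/49, 1/7)

6/49 1/7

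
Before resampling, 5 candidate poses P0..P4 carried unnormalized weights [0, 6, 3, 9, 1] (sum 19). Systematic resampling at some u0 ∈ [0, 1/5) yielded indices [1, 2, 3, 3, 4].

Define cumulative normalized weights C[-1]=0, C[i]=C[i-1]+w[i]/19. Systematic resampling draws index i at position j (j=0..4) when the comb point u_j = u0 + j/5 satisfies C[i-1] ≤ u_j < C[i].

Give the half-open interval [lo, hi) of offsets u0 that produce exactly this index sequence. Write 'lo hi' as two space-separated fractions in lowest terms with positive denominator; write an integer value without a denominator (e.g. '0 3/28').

14/95 1/5

C = [0, 6/19, 9/19, 18/19, 1]
j=0 picked index 1: u0 ∈ [0, 6/19)
j=1 picked index 2: u0 ∈ [11/95, 26/95)
j=2 picked index 3: u0 ∈ [7/95, 52/95)
j=3 picked index 3: u0 ∈ [-12/95, 33/95)
j=4 picked index 4: u0 ∈ [14/95, 1/5)
intersection: [14/95, 1/5)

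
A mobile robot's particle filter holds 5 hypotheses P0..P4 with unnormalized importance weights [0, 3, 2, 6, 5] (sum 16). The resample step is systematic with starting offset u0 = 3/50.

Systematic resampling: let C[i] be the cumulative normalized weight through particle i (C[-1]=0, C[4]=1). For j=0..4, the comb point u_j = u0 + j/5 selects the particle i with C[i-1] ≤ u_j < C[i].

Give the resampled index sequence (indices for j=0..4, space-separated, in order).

C = [0, 3/16, 5/16, 11/16, 1]
j=0: u_0=3/50 ∈ [0, 3/16) → index 1
j=1: u_1=13/50 ∈ [3/16, 5/16) → index 2
j=2: u_2=23/50 ∈ [5/16, 11/16) → index 3
j=3: u_3=33/50 ∈ [5/16, 11/16) → index 3
j=4: u_4=43/50 ∈ [11/16, 1) → index 4

1 2 3 3 4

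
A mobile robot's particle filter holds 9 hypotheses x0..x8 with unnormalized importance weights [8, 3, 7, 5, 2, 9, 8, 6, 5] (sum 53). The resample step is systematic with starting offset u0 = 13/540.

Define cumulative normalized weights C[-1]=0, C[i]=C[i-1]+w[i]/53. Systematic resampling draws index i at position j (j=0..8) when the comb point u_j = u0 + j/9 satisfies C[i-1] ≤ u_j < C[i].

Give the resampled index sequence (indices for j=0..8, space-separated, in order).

C = [8/53, 11/53, 18/53, 23/53, 25/53, 34/53, 42/53, 48/53, 1]
j=0: u_0=13/540 ∈ [0, 8/53) → index 0
j=1: u_1=73/540 ∈ [0, 8/53) → index 0
j=2: u_2=133/540 ∈ [11/53, 18/53) → index 2
j=3: u_3=193/540 ∈ [18/53, 23/53) → index 3
j=4: u_4=253/540 ∈ [23/53, 25/53) → index 4
j=5: u_5=313/540 ∈ [25/53, 34/53) → index 5
j=6: u_6=373/540 ∈ [34/53, 42/53) → index 6
j=7: u_7=433/540 ∈ [42/53, 48/53) → index 7
j=8: u_8=493/540 ∈ [48/53, 1) → index 8

0 0 2 3 4 5 6 7 8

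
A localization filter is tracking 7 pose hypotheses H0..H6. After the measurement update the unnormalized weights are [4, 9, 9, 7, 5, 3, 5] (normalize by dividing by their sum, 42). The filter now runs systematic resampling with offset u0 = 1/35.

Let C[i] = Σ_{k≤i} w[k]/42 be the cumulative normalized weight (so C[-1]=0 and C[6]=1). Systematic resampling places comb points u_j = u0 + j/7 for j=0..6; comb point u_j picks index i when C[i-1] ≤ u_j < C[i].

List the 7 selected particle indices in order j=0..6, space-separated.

C = [2/21, 13/42, 11/21, 29/42, 17/21, 37/42, 1]
j=0: u_0=1/35 ∈ [0, 2/21) → index 0
j=1: u_1=6/35 ∈ [2/21, 13/42) → index 1
j=2: u_2=11/35 ∈ [13/42, 11/21) → index 2
j=3: u_3=16/35 ∈ [13/42, 11/21) → index 2
j=4: u_4=3/5 ∈ [11/21, 29/42) → index 3
j=5: u_5=26/35 ∈ [29/42, 17/21) → index 4
j=6: u_6=31/35 ∈ [37/42, 1) → index 6

0 1 2 2 3 4 6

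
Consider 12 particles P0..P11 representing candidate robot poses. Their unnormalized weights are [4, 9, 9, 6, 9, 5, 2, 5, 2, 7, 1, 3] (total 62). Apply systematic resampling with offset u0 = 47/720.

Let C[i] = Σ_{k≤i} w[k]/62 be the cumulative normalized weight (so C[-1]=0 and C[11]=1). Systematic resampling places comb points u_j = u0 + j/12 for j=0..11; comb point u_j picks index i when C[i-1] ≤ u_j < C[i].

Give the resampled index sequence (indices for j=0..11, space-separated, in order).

C = [2/31, 13/62, 11/31, 14/31, 37/62, 21/31, 22/31, 49/62, 51/62, 29/31, 59/62, 1]
j=0: u_0=47/720 ∈ [2/31, 13/62) → index 1
j=1: u_1=107/720 ∈ [2/31, 13/62) → index 1
j=2: u_2=167/720 ∈ [13/62, 11/31) → index 2
j=3: u_3=227/720 ∈ [13/62, 11/31) → index 2
j=4: u_4=287/720 ∈ [11/31, 14/31) → index 3
j=5: u_5=347/720 ∈ [14/31, 37/62) → index 4
j=6: u_6=407/720 ∈ [14/31, 37/62) → index 4
j=7: u_7=467/720 ∈ [37/62, 21/31) → index 5
j=8: u_8=527/720 ∈ [22/31, 49/62) → index 7
j=9: u_9=587/720 ∈ [49/62, 51/62) → index 8
j=10: u_10=647/720 ∈ [51/62, 29/31) → index 9
j=11: u_11=707/720 ∈ [59/62, 1) → index 11

1 1 2 2 3 4 4 5 7 8 9 11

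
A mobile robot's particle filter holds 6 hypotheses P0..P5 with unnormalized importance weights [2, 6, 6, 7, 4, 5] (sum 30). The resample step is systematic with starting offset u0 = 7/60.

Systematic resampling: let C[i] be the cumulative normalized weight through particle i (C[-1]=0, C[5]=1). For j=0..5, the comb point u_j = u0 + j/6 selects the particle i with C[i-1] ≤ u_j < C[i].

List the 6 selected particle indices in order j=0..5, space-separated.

1 2 2 3 4 5

C = [1/15, 4/15, 7/15, 7/10, 5/6, 1]
j=0: u_0=7/60 ∈ [1/15, 4/15) → index 1
j=1: u_1=17/60 ∈ [4/15, 7/15) → index 2
j=2: u_2=9/20 ∈ [4/15, 7/15) → index 2
j=3: u_3=37/60 ∈ [7/15, 7/10) → index 3
j=4: u_4=47/60 ∈ [7/10, 5/6) → index 4
j=5: u_5=19/20 ∈ [5/6, 1) → index 5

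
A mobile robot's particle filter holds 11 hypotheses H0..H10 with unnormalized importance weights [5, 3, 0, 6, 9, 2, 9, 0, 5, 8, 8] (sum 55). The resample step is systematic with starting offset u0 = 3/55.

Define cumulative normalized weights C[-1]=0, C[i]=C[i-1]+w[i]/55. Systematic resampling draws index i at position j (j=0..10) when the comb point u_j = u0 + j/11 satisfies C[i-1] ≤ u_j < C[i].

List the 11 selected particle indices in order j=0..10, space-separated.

C = [1/11, 8/55, 8/55, 14/55, 23/55, 5/11, 34/55, 34/55, 39/55, 47/55, 1]
j=0: u_0=3/55 ∈ [0, 1/11) → index 0
j=1: u_1=8/55 ∈ [8/55, 14/55) → index 3
j=2: u_2=13/55 ∈ [8/55, 14/55) → index 3
j=3: u_3=18/55 ∈ [14/55, 23/55) → index 4
j=4: u_4=23/55 ∈ [23/55, 5/11) → index 5
j=5: u_5=28/55 ∈ [5/11, 34/55) → index 6
j=6: u_6=3/5 ∈ [5/11, 34/55) → index 6
j=7: u_7=38/55 ∈ [34/55, 39/55) → index 8
j=8: u_8=43/55 ∈ [39/55, 47/55) → index 9
j=9: u_9=48/55 ∈ [47/55, 1) → index 10
j=10: u_10=53/55 ∈ [47/55, 1) → index 10

0 3 3 4 5 6 6 8 9 10 10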